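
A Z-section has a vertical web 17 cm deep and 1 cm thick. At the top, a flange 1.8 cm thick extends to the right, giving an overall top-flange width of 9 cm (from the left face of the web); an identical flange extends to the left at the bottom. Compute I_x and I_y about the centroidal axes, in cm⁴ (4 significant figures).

Split into non-overlapping primitives; take the origin at the lower-left of the bounding box.
Web: 1 × 17, A = 17 cm², y = 8.5 cm, Ī = 409.417 cm⁴.
Top flange (beyond web): 8 × 1.8, A = 14.4 cm², y = 16.1 cm, Ī = 3.888 cm⁴.
Bottom flange (beyond web): 8 × 1.8, A = 14.4 cm², y = 0.9 cm, Ī = 3.888 cm⁴.
Centroid: ȳ = ΣA·y / ΣA = 8.5 cm.
Transfer each piece to the centroidal x-axis using Ī + A·d² with d = y − 8.5:
  web: d = 0 cm → contributes +409.417 cm⁴
  top flange (beyond web): d = 7.6 cm → contributes +835.632 cm⁴
  bottom flange (beyond web): d = -7.6 cm → contributes +835.632 cm⁴
Total I = 2080.68 cm⁴.
For the y-axis: x̄ = 8.5 cm.
Repeating about the centroidal y-axis gives I_y = 738.217 cm⁴.

I_x ≈ 2081 cm⁴, I_y ≈ 738.2 cm⁴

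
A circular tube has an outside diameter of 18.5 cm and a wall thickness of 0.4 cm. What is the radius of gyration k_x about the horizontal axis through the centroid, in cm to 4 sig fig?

k_x ≈ 6.401 cm

Decompose the section into non-overlapping parts with the origin at the bottom-left of its bounding rectangle.
Outer circle: ⌀18.5, A = 268.803 cm², y = 9.25 cm, Ī = 5749.85 cm⁴.
Bore (subtracted): ⌀17.7, A = 246.057 cm², y = 9.25 cm, Ī = 4817.96 cm⁴.
By symmetry the centroid is at mid-height, ȳ = 9.25 cm.
All pieces are centred on the horizontal axis through the centroid, so I = ΣĪ (holes subtracted) = 931.896 cm⁴.
Radius of gyration: k = √(I/A) = √(931.896 / 22.7451) = 6.40088 cm.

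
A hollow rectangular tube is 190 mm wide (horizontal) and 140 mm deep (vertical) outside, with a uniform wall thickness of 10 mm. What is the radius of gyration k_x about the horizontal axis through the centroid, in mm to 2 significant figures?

k_x ≈ 55 mm

Break the section into simple shapes (no overlaps), measuring from the bottom-left corner of the bounding box.
Outer rectangle: 190 × 140, A = 26 600 mm², y = 70 mm, Ī = 43 446 667 mm⁴.
Inner void (subtracted): 170 × 120, A = 20 400 mm², y = 70 mm, Ī = 24 480 000 mm⁴.
By symmetry the centroid is at mid-height, ȳ = 70 mm.
All pieces are centred on the horizontal axis through the centroid, so I = ΣĪ (holes subtracted) = 18 966 667 mm⁴.
Radius of gyration: k = √(I/A) = √(18 966 667 / 6 200) = 55.31 mm.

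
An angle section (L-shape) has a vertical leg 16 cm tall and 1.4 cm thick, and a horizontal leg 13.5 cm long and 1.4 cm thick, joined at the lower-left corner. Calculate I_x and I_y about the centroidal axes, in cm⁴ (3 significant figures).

I_x ≈ 995 cm⁴, I_y ≈ 650 cm⁴

Decompose the section into non-overlapping parts with the origin at the bottom-left of its bounding rectangle.
Vertical leg: 1.4 × 16, A = 22.4 cm², y = 8 cm, Ī = 477.87 cm⁴.
Horizontal leg (remainder): 12.1 × 1.4, A = 16.94 cm², y = 0.7 cm, Ī = 2.7669 cm⁴.
Centroid: ȳ = ΣA·y / ΣA = 4.8566 cm.
Transfer each piece to the centroidal x-axis using Ī + A·d² with d = y − 4.8566:
  vertical leg: d = 3.1434 cm → contributes +699.2 cm⁴
  horizontal leg (remainder): d = -4.1566 cm → contributes +295.44 cm⁴
Total I = 994.64 cm⁴.
For the y-axis: x̄ = 3.6066 cm.
Repeating about the centroidal y-axis gives I_y = 649.82 cm⁴.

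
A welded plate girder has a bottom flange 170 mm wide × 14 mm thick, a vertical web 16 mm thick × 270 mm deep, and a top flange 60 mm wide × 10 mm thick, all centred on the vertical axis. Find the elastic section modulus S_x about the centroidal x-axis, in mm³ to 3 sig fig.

Break the section into simple shapes (no overlaps), measuring from the bottom-left corner of the bounding box.
Bottom plate: 170 × 14, A = 2 380 mm², y = 7 mm, Ī = 38 873 mm⁴.
Web plate: 16 × 270, A = 4 320 mm², y = 149 mm, Ī = 26 244 000 mm⁴.
Top plate: 60 × 10, A = 600 mm², y = 289 mm, Ī = 5 000 mm⁴.
Centroid: ȳ = ΣA·y / ΣA = 114.21 mm.
Transfer each piece to the centroidal x-axis using Ī + A·d² with d = y − 114.21:
  bottom plate: d = -107.21 mm → contributes +27 395 045 mm⁴
  web plate: d = 34.789 mm → contributes +31 472 398 mm⁴
  top plate: d = 174.79 mm → contributes +18 335 725 mm⁴
Total I = 77 203 168 mm⁴.
Extreme fibre distance c = 179.79 mm; S = I/c = 429 410 mm³.

S_x ≈ 4.29 × 10⁵ mm³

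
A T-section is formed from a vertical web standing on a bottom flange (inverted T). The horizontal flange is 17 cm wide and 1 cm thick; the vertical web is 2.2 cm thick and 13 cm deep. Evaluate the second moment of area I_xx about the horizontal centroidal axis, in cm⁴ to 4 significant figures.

I_xx ≈ 926.7 cm⁴

Split into non-overlapping primitives; take the origin at the lower-left of the bounding box.
Flange: 17 × 1, A = 17 cm², y = 0.5 cm, Ī = 1.41667 cm⁴.
Web: 2.2 × 13, A = 28.6 cm², y = 7.5 cm, Ī = 402.783 cm⁴.
Centroid: ȳ = ΣA·y / ΣA = 4.89035 cm.
Transfer each piece to the horizontal centroidal axis using Ī + A·d² with d = y − 4.89035:
  flange: d = -4.39035 cm → contributes +329.095 cm⁴
  web: d = 2.60965 cm → contributes +597.557 cm⁴
Total I = 926.652 cm⁴.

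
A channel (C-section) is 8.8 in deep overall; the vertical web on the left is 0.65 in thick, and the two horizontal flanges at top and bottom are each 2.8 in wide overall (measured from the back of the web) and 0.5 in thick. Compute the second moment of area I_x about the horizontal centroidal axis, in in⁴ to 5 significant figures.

Treat the section as a set of non-overlapping primitives; coordinates are from the bounding-box lower-left.
Web: 0.65 × 8.8, A = 5.72 in², y = 4.4 in, Ī = 36.91307 in⁴.
Top flange (beyond web): 2.15 × 0.5, A = 1.075 in², y = 8.55 in, Ī = 0.02239583 in⁴.
Bottom flange (beyond web): 2.15 × 0.5, A = 1.075 in², y = 0.25 in, Ī = 0.02239583 in⁴.
By symmetry the centroid is at mid-height, ȳ = 4.4 in.
Transfer each piece to the horizontal centroidal axis using Ī + A·d² with d = y − 4.4:
  web: d = 0 in → contributes +36.91307 in⁴
  top flange (beyond web): d = 4.15 in → contributes +18.53658 in⁴
  bottom flange (beyond web): d = -4.15 in → contributes +18.53658 in⁴
Total I = 73.98623 in⁴.

I_x ≈ 73.986 in⁴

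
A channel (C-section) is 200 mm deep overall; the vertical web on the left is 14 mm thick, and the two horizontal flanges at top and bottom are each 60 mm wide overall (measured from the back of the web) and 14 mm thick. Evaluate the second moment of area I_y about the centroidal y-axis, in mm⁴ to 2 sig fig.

Treat the section as a set of non-overlapping primitives; coordinates are from the bounding-box lower-left.
Web: 14 × 200, A = 2 800 mm², x = 7 mm, Ī = 45 733 mm⁴.
Top flange (beyond web): 46 × 14, A = 644 mm², x = 37 mm, Ī = 113 559 mm⁴.
Bottom flange (beyond web): 46 × 14, A = 644 mm², x = 37 mm, Ī = 113 559 mm⁴.
Centroid: x̄ = ΣA·x / ΣA = 16.45 mm.
Transfer each piece to the centroidal y-axis using Ī + A·d² with d = x − 16.45:
  web: d = -9.452 mm → contributes +295 889 mm⁴
  top flange (beyond web): d = 20.55 mm → contributes +385 467 mm⁴
  bottom flange (beyond web): d = 20.55 mm → contributes +385 467 mm⁴
Total I = 1 066 823 mm⁴.

I_y ≈ 1.1 × 10⁶ mm⁴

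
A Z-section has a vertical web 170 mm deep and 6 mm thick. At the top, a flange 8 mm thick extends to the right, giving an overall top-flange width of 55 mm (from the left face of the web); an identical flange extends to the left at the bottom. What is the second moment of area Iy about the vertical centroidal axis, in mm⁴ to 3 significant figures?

Iy ≈ 7.53 × 10⁵ mm⁴

Split into non-overlapping primitives; take the origin at the lower-left of the bounding box.
Web: 6 × 170, A = 1 020 mm², x = 52 mm, Ī = 3 060 mm⁴.
Top flange (beyond web): 49 × 8, A = 392 mm², x = 79.5 mm, Ī = 78 433 mm⁴.
Bottom flange (beyond web): 49 × 8, A = 392 mm², x = 24.5 mm, Ī = 78 433 mm⁴.
Centroid: x̄ = ΣA·x / ΣA = 52 mm.
Transfer each piece to the vertical centroidal axis using Ī + A·d² with d = x − 52:
  web: d = 0 mm → contributes +3 060 mm⁴
  top flange (beyond web): d = 27.5 mm → contributes +374 883 mm⁴
  bottom flange (beyond web): d = -27.5 mm → contributes +374 883 mm⁴
Total I = 752 825 mm⁴.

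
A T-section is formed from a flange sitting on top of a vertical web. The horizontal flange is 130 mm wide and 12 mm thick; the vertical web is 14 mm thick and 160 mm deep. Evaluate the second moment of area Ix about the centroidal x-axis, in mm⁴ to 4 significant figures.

Decompose the section into non-overlapping parts with the origin at the bottom-left of its bounding rectangle.
Flange: 130 × 12, A = 1 560 mm², y = 166 mm, Ī = 18 720 mm⁴.
Web: 14 × 160, A = 2 240 mm², y = 80 mm, Ī = 4 778 667 mm⁴.
Centroid: ȳ = ΣA·y / ΣA = 115.305 mm.
Transfer each piece to the centroidal x-axis using Ī + A·d² with d = y − 115.305:
  flange: d = 50.6947 mm → contributes +4 027 852 mm⁴
  web: d = -35.3053 mm → contributes +7 570 741 mm⁴
Total I = 11 598 593 mm⁴.

Ix ≈ 1.160 × 10⁷ mm⁴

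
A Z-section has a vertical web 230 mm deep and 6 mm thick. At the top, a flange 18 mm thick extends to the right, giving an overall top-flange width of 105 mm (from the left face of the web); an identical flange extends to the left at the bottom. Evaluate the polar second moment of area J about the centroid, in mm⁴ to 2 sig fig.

Break the section into simple shapes (no overlaps), measuring from the bottom-left corner of the bounding box.
Web: 6 × 230, A = 1 380 mm², y = 115 mm, Ī = 6 083 500 mm⁴.
Top flange (beyond web): 99 × 18, A = 1 782 mm², y = 221 mm, Ī = 48 114 mm⁴.
Bottom flange (beyond web): 99 × 18, A = 1 782 mm², y = 9 mm, Ī = 48 114 mm⁴.
Centroid: ȳ = ΣA·y / ΣA = 115 mm.
Transfer each piece to the centroidal x-axis using Ī + A·d² with d = y − 115:
  web: d = 0 mm → contributes +6 083 500 mm⁴
  top flange (beyond web): d = 106 mm → contributes +20 070 666 mm⁴
  bottom flange (beyond web): d = -106 mm → contributes +20 070 666 mm⁴
Total I = 46 224 832 mm⁴.
For the y-axis: x̄ = 102 mm.
Repeating about the centroidal y-axis gives I_y = 12 738 312 mm⁴.
Polar second moment: J = I_x + I_y = 58 963 144 mm⁴.

J ≈ 5.9 × 10⁷ mm⁴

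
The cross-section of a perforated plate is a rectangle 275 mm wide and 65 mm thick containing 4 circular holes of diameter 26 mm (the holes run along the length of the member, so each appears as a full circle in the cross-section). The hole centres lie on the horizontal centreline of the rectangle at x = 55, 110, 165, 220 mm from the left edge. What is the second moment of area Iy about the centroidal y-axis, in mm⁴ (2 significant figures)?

Iy ≈ 1.0 × 10⁸ mm⁴

Split into non-overlapping primitives; take the origin at the lower-left of the bounding box.
Plate: 275 × 65, A = 17 875 mm², x = 137.5 mm, Ī = 112 649 740 mm⁴.
Hole 1 (subtracted): ⌀26, A = 530.9 mm², x = 55 mm, Ī = 22 432 mm⁴.
Hole 2 (subtracted): ⌀26, A = 530.9 mm², x = 110 mm, Ī = 22 432 mm⁴.
Hole 3 (subtracted): ⌀26, A = 530.9 mm², x = 165 mm, Ī = 22 432 mm⁴.
Hole 4 (subtracted): ⌀26, A = 530.9 mm², x = 220 mm, Ī = 22 432 mm⁴.
By symmetry the centroid is at mid-width, x̄ = 137.5 mm.
Transfer each piece to the centroidal y-axis using Ī + A·d² with d = x − 137.5:
  plate: d = 0 mm → contributes +112 649 740 mm⁴
  hole 1: d = -82.5 mm → contributes −3 636 068 mm⁴
  hole 2: d = -27.5 mm → contributes −423 947 mm⁴
  hole 3: d = 27.5 mm → contributes −423 947 mm⁴
  hole 4: d = 82.5 mm → contributes −3 636 068 mm⁴
Total I = 104 529 709 mm⁴.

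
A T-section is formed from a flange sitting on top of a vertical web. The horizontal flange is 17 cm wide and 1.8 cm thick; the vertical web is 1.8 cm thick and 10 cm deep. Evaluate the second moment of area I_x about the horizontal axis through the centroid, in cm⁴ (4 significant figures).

Treat the section as a set of non-overlapping primitives; coordinates are from the bounding-box lower-left.
Flange: 17 × 1.8, A = 30.6 cm², y = 10.9 cm, Ī = 8.262 cm⁴.
Web: 1.8 × 10, A = 18 cm², y = 5 cm, Ī = 150 cm⁴.
Centroid: ȳ = ΣA·y / ΣA = 8.71481 cm.
Transfer each piece to the horizontal axis through the centroid using Ī + A·d² with d = y − 8.71481:
  flange: d = 2.18519 cm → contributes +154.378 cm⁴
  web: d = -3.71481 cm → contributes +398.397 cm⁴
Total I = 552.775 cm⁴.

I_x ≈ 552.8 cm⁴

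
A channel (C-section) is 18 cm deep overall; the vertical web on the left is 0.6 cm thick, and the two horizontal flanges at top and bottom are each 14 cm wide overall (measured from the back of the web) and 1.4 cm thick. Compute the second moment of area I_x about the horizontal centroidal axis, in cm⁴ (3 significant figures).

Split into non-overlapping primitives; take the origin at the lower-left of the bounding box.
Web: 0.6 × 18, A = 10.8 cm², y = 9 cm, Ī = 291.6 cm⁴.
Top flange (beyond web): 13.4 × 1.4, A = 18.76 cm², y = 17.3 cm, Ī = 3.0641 cm⁴.
Bottom flange (beyond web): 13.4 × 1.4, A = 18.76 cm², y = 0.7 cm, Ī = 3.0641 cm⁴.
By symmetry the centroid is at mid-height, ȳ = 9 cm.
Transfer each piece to the horizontal centroidal axis using Ī + A·d² with d = y − 9:
  web: d = 0 cm → contributes +291.6 cm⁴
  top flange (beyond web): d = 8.3 cm → contributes +1295.4 cm⁴
  bottom flange (beyond web): d = -8.3 cm → contributes +1295.4 cm⁴
Total I = 2882.5 cm⁴.

I_x ≈ 2880 cm⁴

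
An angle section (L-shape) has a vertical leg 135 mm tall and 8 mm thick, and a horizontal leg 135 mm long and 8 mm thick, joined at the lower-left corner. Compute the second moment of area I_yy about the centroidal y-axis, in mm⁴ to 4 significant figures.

Treat the section as a set of non-overlapping primitives; coordinates are from the bounding-box lower-left.
Vertical leg: 8 × 135, A = 1 080 mm², x = 4 mm, Ī = 5 760 mm⁴.
Horizontal leg (remainder): 127 × 8, A = 1 016 mm², x = 71.5 mm, Ī = 1 365 589 mm⁴.
Centroid: x̄ = ΣA·x / ΣA = 36.7195 mm.
Transfer each piece to the centroidal y-axis using Ī + A·d² with d = x − 36.7195:
  vertical leg: d = -32.7195 mm → contributes +1 161 969 mm⁴
  horizontal leg (remainder): d = 34.7805 mm → contributes +2 594 629 mm⁴
Total I = 3 756 598 mm⁴.

I_yy ≈ 3.757 × 10⁶ mm⁴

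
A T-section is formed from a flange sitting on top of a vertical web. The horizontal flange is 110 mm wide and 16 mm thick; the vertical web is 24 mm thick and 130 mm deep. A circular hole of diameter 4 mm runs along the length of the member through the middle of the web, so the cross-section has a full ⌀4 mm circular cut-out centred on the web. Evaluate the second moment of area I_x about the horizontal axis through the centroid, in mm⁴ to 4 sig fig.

Decompose the section into non-overlapping parts with the origin at the bottom-left of its bounding rectangle.
Flange: 110 × 16, A = 1 760 mm², y = 138 mm, Ī = 37546.7 mm⁴.
Web: 24 × 130, A = 3 120 mm², y = 65 mm, Ī = 4 394 000 mm⁴.
Hole (subtracted): ⌀4, A = 12.5664 mm², y = 65 mm, Ī = 12.5664 mm⁴.
Centroid: ȳ = ΣA·y / ΣA = 91.3958 mm.
Transfer each piece to the horizontal axis through the centroid using Ī + A·d² with d = y − 91.3958:
  flange: d = 46.6042 mm → contributes +3 860 175 mm⁴
  web: d = -26.3958 mm → contributes +6 567 830 mm⁴
  hole: d = -26.3958 mm → contributes −8768.06 mm⁴
Total I = 10 419 237 mm⁴.

I_x ≈ 1.042 × 10⁷ mm⁴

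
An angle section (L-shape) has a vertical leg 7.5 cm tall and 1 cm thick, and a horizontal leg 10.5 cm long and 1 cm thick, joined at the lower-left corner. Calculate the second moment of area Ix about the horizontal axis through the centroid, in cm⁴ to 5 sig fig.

Ix ≈ 80.217 cm⁴

Split into non-overlapping primitives; take the origin at the lower-left of the bounding box.
Vertical leg: 1 × 7.5, A = 7.5 cm², y = 3.75 cm, Ī = 35.15625 cm⁴.
Horizontal leg (remainder): 9.5 × 1, A = 9.5 cm², y = 0.5 cm, Ī = 0.7916667 cm⁴.
Centroid: ȳ = ΣA·y / ΣA = 1.933824 cm.
Transfer each piece to the horizontal axis through the centroid using Ī + A·d² with d = y − 1.933824:
  vertical leg: d = 1.816176 cm → contributes +59.89498 cm⁴
  horizontal leg (remainder): d = -1.433824 cm → contributes +20.32224 cm⁴
Total I = 80.21722 cm⁴.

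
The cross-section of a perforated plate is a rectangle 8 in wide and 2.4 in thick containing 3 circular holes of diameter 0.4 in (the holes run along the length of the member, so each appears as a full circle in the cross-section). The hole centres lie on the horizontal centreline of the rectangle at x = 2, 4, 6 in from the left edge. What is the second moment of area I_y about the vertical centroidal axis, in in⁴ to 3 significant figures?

Split into non-overlapping primitives; take the origin at the lower-left of the bounding box.
Plate: 8 × 2.4, A = 19.2 in², x = 4 in, Ī = 102.4 in⁴.
Hole 1 (subtracted): ⌀0.4, A = 0.12566 in², x = 2 in, Ī = 0.0012566 in⁴.
Hole 2 (subtracted): ⌀0.4, A = 0.12566 in², x = 4 in, Ī = 0.0012566 in⁴.
Hole 3 (subtracted): ⌀0.4, A = 0.12566 in², x = 6 in, Ī = 0.0012566 in⁴.
By symmetry the centroid is at mid-width, x̄ = 4 in.
Transfer each piece to the vertical centroidal axis using Ī + A·d² with d = x − 4:
  plate: d = 0 in → contributes +102.4 in⁴
  hole 1: d = -2 in → contributes −0.50391 in⁴
  hole 2: d = 0 in → contributes −0.0012566 in⁴
  hole 3: d = 2 in → contributes −0.50391 in⁴
Total I = 101.39 in⁴.

I_y ≈ 101 in⁴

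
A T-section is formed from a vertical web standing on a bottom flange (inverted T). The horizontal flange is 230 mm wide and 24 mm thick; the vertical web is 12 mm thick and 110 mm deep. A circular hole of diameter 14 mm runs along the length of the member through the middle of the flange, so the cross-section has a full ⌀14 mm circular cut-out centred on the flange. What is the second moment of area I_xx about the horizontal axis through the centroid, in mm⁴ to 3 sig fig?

Decompose the section into non-overlapping parts with the origin at the bottom-left of its bounding rectangle.
Flange: 230 × 24, A = 5 520 mm², y = 12 mm, Ī = 264 960 mm⁴.
Web: 12 × 110, A = 1 320 mm², y = 79 mm, Ī = 1 331 000 mm⁴.
Hole (subtracted): ⌀14, A = 153.94 mm², y = 12 mm, Ī = 1885.7 mm⁴.
Centroid: ȳ = ΣA·y / ΣA = 25.228 mm.
Transfer each piece to the horizontal axis through the centroid using Ī + A·d² with d = y − 25.228:
  flange: d = -13.228 mm → contributes +1 230 779 mm⁴
  web: d = 53.772 mm → contributes +5 147 753 mm⁴
  hole: d = -13.228 mm → contributes −28 820 mm⁴
Total I = 6 349 713 mm⁴.

I_xx ≈ 6.35 × 10⁶ mm⁴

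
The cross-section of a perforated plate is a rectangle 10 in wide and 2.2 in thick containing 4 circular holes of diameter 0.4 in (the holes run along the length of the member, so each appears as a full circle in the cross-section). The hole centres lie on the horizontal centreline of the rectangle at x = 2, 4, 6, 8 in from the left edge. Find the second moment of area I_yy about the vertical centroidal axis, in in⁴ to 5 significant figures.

I_yy ≈ 180.82 in⁴

Decompose the section into non-overlapping parts with the origin at the bottom-left of its bounding rectangle.
Plate: 10 × 2.2, A = 22 in², x = 5 in, Ī = 183.3333 in⁴.
Hole 1 (subtracted): ⌀0.4, A = 0.1256637 in², x = 2 in, Ī = 0.001256637 in⁴.
Hole 2 (subtracted): ⌀0.4, A = 0.1256637 in², x = 4 in, Ī = 0.001256637 in⁴.
Hole 3 (subtracted): ⌀0.4, A = 0.1256637 in², x = 6 in, Ī = 0.001256637 in⁴.
Hole 4 (subtracted): ⌀0.4, A = 0.1256637 in², x = 8 in, Ī = 0.001256637 in⁴.
By symmetry the centroid is at mid-width, x̄ = 5 in.
Transfer each piece to the vertical centroidal axis using Ī + A·d² with d = x − 5:
  plate: d = 0 in → contributes +183.3333 in⁴
  hole 1: d = -3 in → contributes −1.13223 in⁴
  hole 2: d = -1 in → contributes −0.1269203 in⁴
  hole 3: d = 1 in → contributes −0.1269203 in⁴
  hole 4: d = 3 in → contributes −1.13223 in⁴
Total I = 180.815 in⁴.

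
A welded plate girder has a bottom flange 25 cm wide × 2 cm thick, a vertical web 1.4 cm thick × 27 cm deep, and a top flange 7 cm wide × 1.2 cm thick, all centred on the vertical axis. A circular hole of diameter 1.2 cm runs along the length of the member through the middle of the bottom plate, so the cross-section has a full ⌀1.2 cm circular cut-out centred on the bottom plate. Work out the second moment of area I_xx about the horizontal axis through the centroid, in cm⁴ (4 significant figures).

I_xx ≈ 1.060 × 10⁴ cm⁴

Treat the section as a set of non-overlapping primitives; coordinates are from the bounding-box lower-left.
Bottom plate: 25 × 2, A = 50 cm², y = 1 cm, Ī = 16.6667 cm⁴.
Web plate: 1.4 × 27, A = 37.8 cm², y = 15.5 cm, Ī = 2296.35 cm⁴.
Top plate: 7 × 1.2, A = 8.4 cm², y = 29.6 cm, Ī = 1.008 cm⁴.
Hole (subtracted): ⌀1.2, A = 1.13097 cm², y = 1 cm, Ī = 0.101788 cm⁴.
Centroid: ȳ = ΣA·y / ΣA = 9.29229 cm.
Transfer each piece to the horizontal axis through the centroid using Ī + A·d² with d = y − 9.29229:
  bottom plate: d = -8.29229 cm → contributes +3454.77 cm⁴
  web plate: d = 6.20771 cm → contributes +3 753 cm⁴
  top plate: d = 20.3077 cm → contributes +3465.19 cm⁴
  hole: d = -8.29229 cm → contributes −77.8699 cm⁴
Total I = 10595.1 cm⁴.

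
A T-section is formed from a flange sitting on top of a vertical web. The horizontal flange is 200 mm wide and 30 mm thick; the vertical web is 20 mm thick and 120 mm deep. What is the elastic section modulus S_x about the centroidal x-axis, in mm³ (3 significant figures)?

Decompose the section into non-overlapping parts with the origin at the bottom-left of its bounding rectangle.
Flange: 200 × 30, A = 6 000 mm², y = 135 mm, Ī = 450 000 mm⁴.
Web: 20 × 120, A = 2 400 mm², y = 60 mm, Ī = 2 880 000 mm⁴.
Centroid: ȳ = ΣA·y / ΣA = 113.57 mm.
Transfer each piece to the centroidal x-axis using Ī + A·d² with d = y − 113.57:
  flange: d = 21.429 mm → contributes +3 205 102 mm⁴
  web: d = -53.571 mm → contributes +9 767 755 mm⁴
Total I = 12 972 857 mm⁴.
Extreme fibre distance c = 113.57 mm; S = I/c = 114 226 mm³.

S_x ≈ 1.14 × 10⁵ mm³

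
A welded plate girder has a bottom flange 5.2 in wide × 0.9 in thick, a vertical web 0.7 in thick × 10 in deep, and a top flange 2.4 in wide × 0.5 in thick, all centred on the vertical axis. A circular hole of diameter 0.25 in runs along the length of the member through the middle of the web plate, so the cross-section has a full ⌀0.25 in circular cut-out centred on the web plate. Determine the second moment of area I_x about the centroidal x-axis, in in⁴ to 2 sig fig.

Split into non-overlapping primitives; take the origin at the lower-left of the bounding box.
Bottom plate: 5.2 × 0.9, A = 4.68 in², y = 0.45 in, Ī = 0.3159 in⁴.
Web plate: 0.7 × 10, A = 7 in², y = 5.9 in, Ī = 58.33 in⁴.
Top plate: 2.4 × 0.5, A = 1.2 in², y = 11.15 in, Ī = 0.025 in⁴.
Hole (subtracted): ⌀0.25, A = 0.04909 in², y = 5.9 in, Ī = 0.0001917 in⁴.
Centroid: ȳ = ΣA·y / ΣA = 4.403 in.
Transfer each piece to the centroidal x-axis using Ī + A·d² with d = y − 4.403:
  bottom plate: d = -3.953 in → contributes +73.45 in⁴
  web plate: d = 1.497 in → contributes +74.02 in⁴
  top plate: d = 6.747 in → contributes +54.65 in⁴
  hole: d = 1.497 in → contributes −0.1102 in⁴
Total I = 202 in⁴.

I_x ≈ 200 in⁴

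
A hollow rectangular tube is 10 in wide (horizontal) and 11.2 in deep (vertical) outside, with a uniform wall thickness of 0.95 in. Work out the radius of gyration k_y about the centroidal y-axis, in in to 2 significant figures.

k_y ≈ 3.8 in

Split into non-overlapping primitives; take the origin at the lower-left of the bounding box.
Outer rectangle: 10 × 11.2, A = 112 in², x = 5 in, Ī = 933.3 in⁴.
Inner void (subtracted): 8.1 × 9.3, A = 75.33 in², x = 5 in, Ī = 411.9 in⁴.
By symmetry the centroid is at mid-width, x̄ = 5 in.
All pieces are centred on the centroidal y-axis, so I = ΣĪ (holes subtracted) = 521.5 in⁴.
Radius of gyration: k = √(I/A) = √(521.5 / 36.67) = 3.771 in.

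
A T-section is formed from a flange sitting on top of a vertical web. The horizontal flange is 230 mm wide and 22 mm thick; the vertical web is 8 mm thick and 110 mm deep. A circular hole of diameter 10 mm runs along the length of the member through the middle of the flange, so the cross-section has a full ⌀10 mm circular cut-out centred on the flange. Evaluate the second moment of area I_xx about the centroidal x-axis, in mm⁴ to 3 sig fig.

Decompose the section into non-overlapping parts with the origin at the bottom-left of its bounding rectangle.
Flange: 230 × 22, A = 5 060 mm², y = 121 mm, Ī = 204 087 mm⁴.
Web: 8 × 110, A = 880 mm², y = 55 mm, Ī = 887 333 mm⁴.
Hole (subtracted): ⌀10, A = 78.54 mm², y = 121 mm, Ī = 490.87 mm⁴.
Centroid: ȳ = ΣA·y / ΣA = 111.09 mm.
Transfer each piece to the centroidal x-axis using Ī + A·d² with d = y − 111.09:
  flange: d = 9.9088 mm → contributes +700 899 mm⁴
  web: d = -56.091 mm → contributes +3 656 010 mm⁴
  hole: d = 9.9088 mm → contributes −8202.2 mm⁴
Total I = 4 348 706 mm⁴.

I_xx ≈ 4.35 × 10⁶ mm⁴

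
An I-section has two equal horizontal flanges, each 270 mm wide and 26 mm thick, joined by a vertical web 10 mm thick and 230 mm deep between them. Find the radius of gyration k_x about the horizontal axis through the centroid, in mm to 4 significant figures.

k_x ≈ 121.4 mm

Split into non-overlapping primitives; take the origin at the lower-left of the bounding box.
Bottom flange: 270 × 26, A = 7 020 mm², y = 13 mm, Ī = 395 460 mm⁴.
Web: 10 × 230, A = 2 300 mm², y = 141 mm, Ī = 10 139 167 mm⁴.
Top flange: 270 × 26, A = 7 020 mm², y = 269 mm, Ī = 395 460 mm⁴.
By symmetry the centroid is at mid-height, ȳ = 141 mm.
Transfer each piece to the horizontal axis through the centroid using Ī + A·d² with d = y − 141:
  bottom flange: d = -128 mm → contributes +115 411 140 mm⁴
  web: d = 0 mm → contributes +10 139 167 mm⁴
  top flange: d = 128 mm → contributes +115 411 140 mm⁴
Total I = 240 961 447 mm⁴.
Radius of gyration: k = √(I/A) = √(240 961 447 / 16 340) = 121.436 mm.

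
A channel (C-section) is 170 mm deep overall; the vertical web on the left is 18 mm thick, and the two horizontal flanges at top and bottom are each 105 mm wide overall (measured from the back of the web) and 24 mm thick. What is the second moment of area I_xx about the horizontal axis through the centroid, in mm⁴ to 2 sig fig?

Split into non-overlapping primitives; take the origin at the lower-left of the bounding box.
Web: 18 × 170, A = 3 060 mm², y = 85 mm, Ī = 7 369 500 mm⁴.
Top flange (beyond web): 87 × 24, A = 2 088 mm², y = 158 mm, Ī = 100 224 mm⁴.
Bottom flange (beyond web): 87 × 24, A = 2 088 mm², y = 12 mm, Ī = 100 224 mm⁴.
By symmetry the centroid is at mid-height, ȳ = 85 mm.
Transfer each piece to the horizontal axis through the centroid using Ī + A·d² with d = y − 85:
  web: d = 0 mm → contributes +7 369 500 mm⁴
  top flange (beyond web): d = 73 mm → contributes +11 227 176 mm⁴
  bottom flange (beyond web): d = -73 mm → contributes +11 227 176 mm⁴
Total I = 29 823 852 mm⁴.

I_xx ≈ 3.0 × 10⁷ mm⁴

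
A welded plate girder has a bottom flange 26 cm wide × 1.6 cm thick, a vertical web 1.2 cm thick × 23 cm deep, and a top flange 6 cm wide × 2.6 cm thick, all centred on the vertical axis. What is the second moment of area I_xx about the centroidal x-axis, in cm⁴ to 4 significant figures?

I_xx ≈ 8936 cm⁴

Treat the section as a set of non-overlapping primitives; coordinates are from the bounding-box lower-left.
Bottom plate: 26 × 1.6, A = 41.6 cm², y = 0.8 cm, Ī = 8.87467 cm⁴.
Web plate: 1.2 × 23, A = 27.6 cm², y = 13.1 cm, Ī = 1216.7 cm⁴.
Top plate: 6 × 2.6, A = 15.6 cm², y = 25.9 cm, Ī = 8.788 cm⁴.
Centroid: ȳ = ΣA·y / ΣA = 9.42075 cm.
Transfer each piece to the centroidal x-axis using Ī + A·d² with d = y − 9.42075:
  bottom plate: d = -8.62075 cm → contributes +3100.48 cm⁴
  web plate: d = 3.67925 cm → contributes +1590.32 cm⁴
  top plate: d = 16.4792 cm → contributes +4245.21 cm⁴
Total I = 8936.01 cm⁴.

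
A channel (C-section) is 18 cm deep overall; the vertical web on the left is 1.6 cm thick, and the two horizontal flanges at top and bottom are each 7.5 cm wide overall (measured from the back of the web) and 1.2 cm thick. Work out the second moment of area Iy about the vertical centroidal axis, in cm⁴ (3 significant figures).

Iy ≈ 181 cm⁴

Break the section into simple shapes (no overlaps), measuring from the bottom-left corner of the bounding box.
Web: 1.6 × 18, A = 28.8 cm², x = 0.8 cm, Ī = 6.144 cm⁴.
Top flange (beyond web): 5.9 × 1.2, A = 7.08 cm², x = 4.55 cm, Ī = 20.538 cm⁴.
Bottom flange (beyond web): 5.9 × 1.2, A = 7.08 cm², x = 4.55 cm, Ī = 20.538 cm⁴.
Centroid: x̄ = ΣA·x / ΣA = 2.036 cm.
Transfer each piece to the vertical centroidal axis using Ī + A·d² with d = x − 2.036:
  web: d = -1.236 cm → contributes +50.144 cm⁴
  top flange (beyond web): d = 2.514 cm → contributes +65.284 cm⁴
  bottom flange (beyond web): d = 2.514 cm → contributes +65.284 cm⁴
Total I = 180.71 cm⁴.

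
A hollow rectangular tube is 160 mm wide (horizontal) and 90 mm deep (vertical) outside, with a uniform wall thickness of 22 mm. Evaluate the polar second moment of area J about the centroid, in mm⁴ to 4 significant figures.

J ≈ 3.352 × 10⁷ mm⁴

Treat the section as a set of non-overlapping primitives; coordinates are from the bounding-box lower-left.
Outer rectangle: 160 × 90, A = 14 400 mm², y = 45 mm, Ī = 9 720 000 mm⁴.
Inner void (subtracted): 116 × 46, A = 5 336 mm², y = 45 mm, Ī = 940 915 mm⁴.
By symmetry the centroid is at mid-height, ȳ = 45 mm.
All pieces are centred on the centroidal x-axis, so I = ΣĪ (holes subtracted) = 8 779 085 mm⁴.
Repeating about the centroidal y-axis gives I_y = 24 736 565 mm⁴.
Polar second moment: J = I_x + I_y = 33 515 651 mm⁴.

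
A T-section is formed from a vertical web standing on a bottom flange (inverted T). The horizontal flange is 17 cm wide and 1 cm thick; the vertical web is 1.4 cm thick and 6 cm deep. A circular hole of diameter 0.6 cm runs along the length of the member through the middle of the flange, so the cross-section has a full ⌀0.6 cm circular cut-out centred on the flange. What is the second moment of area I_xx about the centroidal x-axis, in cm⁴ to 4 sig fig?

Break the section into simple shapes (no overlaps), measuring from the bottom-left corner of the bounding box.
Flange: 17 × 1, A = 17 cm², y = 0.5 cm, Ī = 1.41667 cm⁴.
Web: 1.4 × 6, A = 8.4 cm², y = 4 cm, Ī = 25.2 cm⁴.
Hole (subtracted): ⌀0.6, A = 0.282743 cm², y = 0.5 cm, Ī = 0.00636173 cm⁴.
Centroid: ȳ = ΣA·y / ΣA = 1.67051 cm.
Transfer each piece to the centroidal x-axis using Ī + A·d² with d = y − 1.67051:
  flange: d = -1.17051 cm → contributes +24.7083 cm⁴
  web: d = 2.32949 cm → contributes +70.7828 cm⁴
  hole: d = -1.17051 cm → contributes −0.393747 cm⁴
Total I = 95.0973 cm⁴.

I_xx ≈ 95.10 cm⁴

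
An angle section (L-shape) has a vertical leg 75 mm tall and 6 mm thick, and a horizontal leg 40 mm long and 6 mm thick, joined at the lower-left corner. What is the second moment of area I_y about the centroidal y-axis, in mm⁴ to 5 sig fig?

I_y ≈ 7.7149 × 10⁴ mm⁴

Split into non-overlapping primitives; take the origin at the lower-left of the bounding box.
Vertical leg: 6 × 75, A = 450 mm², x = 3 mm, Ī = 1 350 mm⁴.
Horizontal leg (remainder): 34 × 6, A = 204 mm², x = 23 mm, Ī = 19 652 mm⁴.
Centroid: x̄ = ΣA·x / ΣA = 9.238532 mm.
Transfer each piece to the centroidal y-axis using Ī + A·d² with d = x − 9.238532:
  vertical leg: d = -6.238532 mm → contributes +18863.68 mm⁴
  horizontal leg (remainder): d = 13.76147 mm → contributes +58285.11 mm⁴
Total I = 77148.79 mm⁴.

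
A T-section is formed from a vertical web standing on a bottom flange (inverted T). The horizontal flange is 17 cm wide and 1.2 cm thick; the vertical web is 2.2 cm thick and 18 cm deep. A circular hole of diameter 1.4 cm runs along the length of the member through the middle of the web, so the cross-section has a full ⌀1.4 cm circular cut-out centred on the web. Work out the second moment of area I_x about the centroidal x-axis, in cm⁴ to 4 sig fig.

I_x ≈ 2295 cm⁴

Treat the section as a set of non-overlapping primitives; coordinates are from the bounding-box lower-left.
Flange: 17 × 1.2, A = 20.4 cm², y = 0.6 cm, Ī = 2.448 cm⁴.
Web: 2.2 × 18, A = 39.6 cm², y = 10.2 cm, Ī = 1069.2 cm⁴.
Hole (subtracted): ⌀1.4, A = 1.53938 cm², y = 10.2 cm, Ī = 0.188574 cm⁴.
Centroid: ȳ = ΣA·y / ΣA = 6.85005 cm.
Transfer each piece to the centroidal x-axis using Ī + A·d² with d = y − 6.85005:
  flange: d = -6.25005 cm → contributes +799.336 cm⁴
  web: d = 3.34995 cm → contributes +1513.6 cm⁴
  hole: d = 3.34995 cm → contributes −17.4637 cm⁴
Total I = 2295.47 cm⁴.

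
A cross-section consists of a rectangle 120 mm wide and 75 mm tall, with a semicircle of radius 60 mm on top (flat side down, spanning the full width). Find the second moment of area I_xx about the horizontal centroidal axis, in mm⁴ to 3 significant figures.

I_xx ≈ 1.94 × 10⁷ mm⁴

Treat the section as a set of non-overlapping primitives; coordinates are from the bounding-box lower-left.
Rectangular body: 120 × 75, A = 9 000 mm², y = 37.5 mm, Ī = 4 218 750 mm⁴.
Semicircular cap: semicircle r = 60, A = 5654.9 mm², y = 100.46 mm, Ī = 1 422 450 mm⁴.
Centroid: ȳ = ΣA·y / ΣA = 61.796 mm.
Transfer each piece to the horizontal centroidal axis using Ī + A·d² with d = y − 61.796:
  rectangular body: d = -24.296 mm → contributes +9 531 496 mm⁴
  semicircular cap: d = 38.669 mm → contributes +9 877 948 mm⁴
Total I = 19 409 444 mm⁴.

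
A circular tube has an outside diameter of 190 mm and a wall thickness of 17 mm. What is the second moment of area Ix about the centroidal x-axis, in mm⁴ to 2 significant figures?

Ix ≈ 3.5 × 10⁷ mm⁴

Break the section into simple shapes (no overlaps), measuring from the bottom-left corner of the bounding box.
Outer circle: ⌀190, A = 28 353 mm², y = 95 mm, Ī = 63 971 171 mm⁴.
Bore (subtracted): ⌀156, A = 19 113 mm², y = 95 mm, Ī = 29 071 557 mm⁴.
By symmetry the centroid is at mid-height, ȳ = 95 mm.
All pieces are centred on the centroidal x-axis, so I = ΣĪ (holes subtracted) = 34 899 614 mm⁴.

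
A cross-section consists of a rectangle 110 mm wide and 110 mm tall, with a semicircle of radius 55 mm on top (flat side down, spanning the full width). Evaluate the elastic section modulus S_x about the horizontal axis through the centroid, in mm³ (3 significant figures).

S_x ≈ 3.88 × 10⁵ mm³

Treat the section as a set of non-overlapping primitives; coordinates are from the bounding-box lower-left.
Rectangular body: 110 × 110, A = 12 100 mm², y = 55 mm, Ī = 12 200 833 mm⁴.
Semicircular cap: semicircle r = 55, A = 4751.7 mm², y = 133.34 mm, Ī = 1 004 345 mm⁴.
Centroid: ȳ = ΣA·y / ΣA = 77.09 mm.
Transfer each piece to the horizontal axis through the centroid using Ī + A·d² with d = y − 77.09:
  rectangular body: d = -22.09 mm → contributes +18 105 398 mm⁴
  semicircular cap: d = 56.252 mm → contributes +16 040 196 mm⁴
Total I = 34 145 595 mm⁴.
Extreme fibre distance c = 87.91 mm; S = I/c = 388 417 mm³.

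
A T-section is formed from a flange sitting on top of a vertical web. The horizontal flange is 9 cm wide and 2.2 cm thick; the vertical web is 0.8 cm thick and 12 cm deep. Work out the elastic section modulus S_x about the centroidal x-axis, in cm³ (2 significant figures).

S_x ≈ 42 cm³

Treat the section as a set of non-overlapping primitives; coordinates are from the bounding-box lower-left.
Flange: 9 × 2.2, A = 19.8 cm², y = 13.1 cm, Ī = 7.986 cm⁴.
Web: 0.8 × 12, A = 9.6 cm², y = 6 cm, Ī = 115.2 cm⁴.
Centroid: ȳ = ΣA·y / ΣA = 10.78 cm.
Transfer each piece to the centroidal x-axis using Ī + A·d² with d = y − 10.78:
  flange: d = 2.318 cm → contributes +114.4 cm⁴
  web: d = -4.782 cm → contributes +334.7 cm⁴
Total I = 449.1 cm⁴.
Extreme fibre distance c = 10.78 cm; S = I/c = 41.65 cm³.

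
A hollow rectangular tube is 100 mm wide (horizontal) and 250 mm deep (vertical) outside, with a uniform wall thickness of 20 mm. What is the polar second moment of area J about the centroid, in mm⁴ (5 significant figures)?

J ≈ 1.0096 × 10⁸ mm⁴

Split into non-overlapping primitives; take the origin at the lower-left of the bounding box.
Outer rectangle: 100 × 250, A = 25 000 mm², y = 125 mm, Ī = 130 208 333 mm⁴.
Inner void (subtracted): 60 × 210, A = 12 600 mm², y = 125 mm, Ī = 46 305 000 mm⁴.
By symmetry the centroid is at mid-height, ȳ = 125 mm.
All pieces are centred on the centroidal x-axis, so I = ΣĪ (holes subtracted) = 83 903 333 mm⁴.
Repeating about the centroidal y-axis gives I_y = 17 053 333 mm⁴.
Polar second moment: J = I_x + I_y = 100 956 667 mm⁴.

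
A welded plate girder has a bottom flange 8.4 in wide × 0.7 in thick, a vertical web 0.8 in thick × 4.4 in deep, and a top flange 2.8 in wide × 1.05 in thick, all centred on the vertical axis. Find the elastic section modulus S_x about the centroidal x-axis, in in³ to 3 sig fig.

Decompose the section into non-overlapping parts with the origin at the bottom-left of its bounding rectangle.
Bottom plate: 8.4 × 0.7, A = 5.88 in², y = 0.35 in, Ī = 0.2401 in⁴.
Web plate: 0.8 × 4.4, A = 3.52 in², y = 2.9 in, Ī = 5.6789 in⁴.
Top plate: 2.8 × 1.05, A = 2.94 in², y = 5.625 in, Ī = 0.27011 in⁴.
Centroid: ȳ = ΣA·y / ΣA = 2.3342 in.
Transfer each piece to the centroidal x-axis using Ī + A·d² with d = y − 2.3342:
  bottom plate: d = -1.9842 in → contributes +23.389 in⁴
  web plate: d = 0.56584 in → contributes +6.806 in⁴
  top plate: d = 3.2908 in → contributes +32.109 in⁴
Total I = 62.304 in⁴.
Extreme fibre distance c = 3.8158 in; S = I/c = 16.328 in³.

S_x ≈ 16.3 in³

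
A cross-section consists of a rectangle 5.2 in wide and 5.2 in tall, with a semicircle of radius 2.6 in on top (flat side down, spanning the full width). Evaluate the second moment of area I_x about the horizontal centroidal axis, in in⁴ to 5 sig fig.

I_x ≈ 170.52 in⁴

Split into non-overlapping primitives; take the origin at the lower-left of the bounding box.
Rectangular body: 5.2 × 5.2, A = 27.04 in², y = 2.6 in, Ī = 60.93013 in⁴.
Semicircular cap: semicircle r = 2.6, A = 10.61858 in², y = 6.303474 in, Ī = 5.01563 in⁴.
Centroid: ȳ = ΣA·y / ΣA = 3.644268 in.
Transfer each piece to the horizontal centroidal axis using Ī + A·d² with d = y − 3.644268:
  rectangular body: d = -1.044268 in → contributes +90.41713 in⁴
  semicircular cap: d = 2.659206 in → contributes +80.10365 in⁴
Total I = 170.5208 in⁴.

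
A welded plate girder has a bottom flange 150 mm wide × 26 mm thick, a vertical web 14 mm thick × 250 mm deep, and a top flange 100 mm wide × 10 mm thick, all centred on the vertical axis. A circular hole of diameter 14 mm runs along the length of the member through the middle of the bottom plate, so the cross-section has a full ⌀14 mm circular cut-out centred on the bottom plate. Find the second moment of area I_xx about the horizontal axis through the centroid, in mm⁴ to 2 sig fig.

I_xx ≈ 8.9 × 10⁷ mm⁴

Decompose the section into non-overlapping parts with the origin at the bottom-left of its bounding rectangle.
Bottom plate: 150 × 26, A = 3 900 mm², y = 13 mm, Ī = 219 700 mm⁴.
Web plate: 14 × 250, A = 3 500 mm², y = 151 mm, Ī = 18 229 167 mm⁴.
Top plate: 100 × 10, A = 1 000 mm², y = 281 mm, Ī = 8 333 mm⁴.
Hole (subtracted): ⌀14, A = 153.9 mm², y = 13 mm, Ī = 1 886 mm⁴.
Centroid: ȳ = ΣA·y / ΣA = 104.1 mm.
Transfer each piece to the horizontal axis through the centroid using Ī + A·d² with d = y − 104.1:
  bottom plate: d = -91.07 mm → contributes +32 567 987 mm⁴
  web plate: d = 46.93 mm → contributes +25 936 413 mm⁴
  top plate: d = 176.9 mm → contributes +31 311 222 mm⁴
  hole: d = -91.07 mm → contributes −1 278 714 mm⁴
Total I = 88 536 908 mm⁴.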